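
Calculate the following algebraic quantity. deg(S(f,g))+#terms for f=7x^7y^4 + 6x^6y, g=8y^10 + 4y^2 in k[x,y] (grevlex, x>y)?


LT(f)=7x^7y^4, LT(g)=8y^10
lcm(LM)=x^7y^10
S(f,g) (scaled by 56 to clear denominators) = 8y^6*f - 7x^7*g = 48x^6y^7 - 28x^7y^2
2 terms, deg 13.
13+2=15


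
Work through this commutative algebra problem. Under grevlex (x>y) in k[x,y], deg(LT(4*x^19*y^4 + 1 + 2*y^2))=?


LT: 4*x^19*y^4
deg_x=19, deg_y=4
Total=19+4=23


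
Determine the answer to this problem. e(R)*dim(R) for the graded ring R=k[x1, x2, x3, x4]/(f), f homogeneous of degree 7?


e(R)=deg(f)=7, dim(R)=4-1=3
e*dim=7*3=21


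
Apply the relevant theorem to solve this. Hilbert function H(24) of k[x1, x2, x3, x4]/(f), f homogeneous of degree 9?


C(27,3)-C(18,3)=2925-816=2109


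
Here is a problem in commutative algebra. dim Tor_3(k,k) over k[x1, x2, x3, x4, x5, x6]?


Koszul: C(n,i)=C(6,3)=20


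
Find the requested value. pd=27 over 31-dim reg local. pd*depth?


pd+depth=31
depth=31-27=4
pd*depth=27*4=108


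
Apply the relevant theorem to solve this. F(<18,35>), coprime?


gcd(18,35)=1 => F=ab-a-b=18*35-18-35=630-53=577


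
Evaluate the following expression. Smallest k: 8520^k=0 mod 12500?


8520^k mod 12500:
k=1: 8520
k=2: 2900
k=3: 8000
k=4: 10000
k=5: 0
First zero at k = 5


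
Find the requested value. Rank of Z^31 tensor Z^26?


rank(M(x)N) = rank(M)*rank(N)
31*26 = 806


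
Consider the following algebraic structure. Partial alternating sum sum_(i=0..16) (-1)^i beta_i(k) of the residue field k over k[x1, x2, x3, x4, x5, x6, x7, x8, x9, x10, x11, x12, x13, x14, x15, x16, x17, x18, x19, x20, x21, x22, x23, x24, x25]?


Koszul resolution: beta_i(k)=C(n,i), n=25
sum_(i=0..p) (-1)^i C(n,i) = (-1)^p C(n-1,p)
(-1)^16*C(24,16) = (-1)^16*735471 = 735471


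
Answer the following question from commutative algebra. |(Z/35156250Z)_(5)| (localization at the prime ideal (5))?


5-primary part: 35156250=5^9*18
Size=5^9=1953125


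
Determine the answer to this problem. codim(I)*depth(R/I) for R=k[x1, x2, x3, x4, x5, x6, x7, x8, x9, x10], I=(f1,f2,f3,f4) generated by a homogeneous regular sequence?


codim=4, depth=dim(R/I)=10-4=6
Product=4*6=24


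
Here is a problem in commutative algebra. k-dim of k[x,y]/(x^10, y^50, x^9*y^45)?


k[x,y]/I, I = (x^10, y^50, x^9*y^45)
Rect: 10x50=500. Corner: (10-9)x(50-45)=5.
dim = 500-5 = 495


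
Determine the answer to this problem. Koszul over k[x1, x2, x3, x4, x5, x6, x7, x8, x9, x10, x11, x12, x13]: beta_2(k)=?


C(n,i)=C(13,2)=78


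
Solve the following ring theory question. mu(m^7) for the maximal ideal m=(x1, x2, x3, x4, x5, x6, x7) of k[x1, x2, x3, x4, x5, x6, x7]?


Graded Nakayama: mu(m^d) = dim_k (m^d/m^(d+1)) = #degree-7 monomials in 7 vars
C(n+d-1,d)=C(13,7)=1716


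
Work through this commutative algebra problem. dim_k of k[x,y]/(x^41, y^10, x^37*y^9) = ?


k[x,y]/I, I = (x^41, y^10, x^37*y^9)
Rect: 41x10=410. Corner: (41-37)x(10-9)=4.
dim = 410-4 = 406


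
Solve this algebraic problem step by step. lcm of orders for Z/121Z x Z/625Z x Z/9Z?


Exponent = lcm of the cyclic orders; pairwise coprime => product.
11^2*5^4*3^2=121*625*9=680625


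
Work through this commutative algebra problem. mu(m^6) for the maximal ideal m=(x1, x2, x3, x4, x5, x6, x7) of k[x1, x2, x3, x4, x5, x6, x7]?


Graded Nakayama: mu(m^d) = dim_k (m^d/m^(d+1)) = #degree-6 monomials in 7 vars
C(n+d-1,d)=C(12,6)=924


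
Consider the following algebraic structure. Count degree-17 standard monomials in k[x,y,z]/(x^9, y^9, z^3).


Need i<9, j<9, k<3 with i+j+k=17.
For each i, j ranges over max(0,17-i-2)..min(8,17-i):
  i=0: j in [15,8] -> 0
  i=1: j in [14,8] -> 0
  i=2: j in [13,8] -> 0
  i=3: j in [12,8] -> 0
  i=4: j in [11,8] -> 0
  i=5: j in [10,8] -> 0
  i=6: j in [9,8] -> 0
  i=7: j in [8,8] -> 1
  i=8: j in [7,8] -> 2
H(17) = 0+0+0+0+0+0+0+1+2 = 3


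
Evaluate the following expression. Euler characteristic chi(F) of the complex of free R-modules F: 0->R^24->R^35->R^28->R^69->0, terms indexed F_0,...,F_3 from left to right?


chi = sum (-1)^i * rank:
(-1)^0*24=24
(-1)^1*35=-35
(-1)^2*28=28
(-1)^3*69=-69
chi=-52


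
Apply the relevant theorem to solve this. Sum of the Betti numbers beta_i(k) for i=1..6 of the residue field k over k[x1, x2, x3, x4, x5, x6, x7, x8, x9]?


Koszul resolution: beta_i(k)=C(n,i), n=9
C(9,1)=9, C(9,2)=36, C(9,3)=84, C(9,4)=126, C(9,5)=126, C(9,6)=84
Sum=465


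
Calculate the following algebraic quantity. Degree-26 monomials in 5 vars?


C(d+n-1,n-1)=C(30,4)=27405


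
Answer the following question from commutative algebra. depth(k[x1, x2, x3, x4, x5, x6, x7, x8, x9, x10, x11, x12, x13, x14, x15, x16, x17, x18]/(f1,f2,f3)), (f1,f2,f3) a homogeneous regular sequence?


depth(R)=18
depth(R/I)=18-3=15


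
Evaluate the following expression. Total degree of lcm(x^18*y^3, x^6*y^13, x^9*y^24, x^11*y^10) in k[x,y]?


lcm = componentwise max:
x: max(18,6,9,11)=18
y: max(3,13,24,10)=24
Total=18+24=42


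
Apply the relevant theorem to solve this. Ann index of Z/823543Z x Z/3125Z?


Exponent = lcm of the cyclic orders; pairwise coprime => product.
7^7*5^5=823543*3125=2573571875


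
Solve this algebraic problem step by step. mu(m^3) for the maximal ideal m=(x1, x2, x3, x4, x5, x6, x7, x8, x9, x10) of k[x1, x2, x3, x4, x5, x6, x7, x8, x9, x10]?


Graded Nakayama: mu(m^d) = dim_k (m^d/m^(d+1)) = #degree-3 monomials in 10 vars
C(n+d-1,d)=C(12,3)=220


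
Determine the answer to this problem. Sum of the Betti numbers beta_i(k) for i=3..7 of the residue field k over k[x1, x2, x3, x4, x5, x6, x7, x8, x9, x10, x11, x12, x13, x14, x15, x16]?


Koszul resolution: beta_i(k)=C(n,i), n=16
C(16,3)=560, C(16,4)=1820, C(16,5)=4368, C(16,6)=8008, C(16,7)=11440
Sum=26196


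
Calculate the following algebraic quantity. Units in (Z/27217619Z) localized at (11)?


Local ring = Z/161051Z.
phi(161051) = 11^4*(11-1) = 146410


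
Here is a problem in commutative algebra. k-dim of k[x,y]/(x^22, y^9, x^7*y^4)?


k[x,y]/I, I = (x^22, y^9, x^7*y^4)
Rect: 22x9=198. Corner: (22-7)x(9-4)=75.
dim = 198-75 = 123


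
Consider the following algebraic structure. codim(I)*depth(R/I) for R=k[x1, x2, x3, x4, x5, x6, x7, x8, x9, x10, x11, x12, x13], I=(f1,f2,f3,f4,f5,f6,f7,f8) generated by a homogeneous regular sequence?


codim=8, depth=dim(R/I)=13-8=5
Product=8*5=40


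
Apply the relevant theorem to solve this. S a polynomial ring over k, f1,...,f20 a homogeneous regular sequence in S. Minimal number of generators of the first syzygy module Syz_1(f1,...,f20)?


Regular sequence => Koszul complex is the minimal free resolution.
Syz_1 minimally generated by Koszul relations f_i*e_j - f_j*e_i (i<j): mu(Syz_1) = beta_2 = C(m,2) = m(m-1)/2
m=20
20*19/2 = 190


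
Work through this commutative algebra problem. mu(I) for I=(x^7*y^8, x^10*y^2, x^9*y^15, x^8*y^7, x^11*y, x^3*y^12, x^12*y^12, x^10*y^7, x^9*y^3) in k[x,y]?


Remove redundant (divisible by others).
x^12*y^12 redundant.
x^9*y^15 redundant.
x^10*y^7 redundant.
Min: x^11*y, x^10*y^2, x^9*y^3, x^8*y^7, x^7*y^8, x^3*y^12
Count=6


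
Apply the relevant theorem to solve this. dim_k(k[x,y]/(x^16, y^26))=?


Basis: x^i*y^j, i<16, j<26
16*26=416


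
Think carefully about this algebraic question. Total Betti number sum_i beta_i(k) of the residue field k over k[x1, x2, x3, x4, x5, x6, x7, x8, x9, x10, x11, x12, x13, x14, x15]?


Koszul resolution: beta_i(k)=C(n,i), n=15
sum_i C(15,i) = 2^15 = 32768


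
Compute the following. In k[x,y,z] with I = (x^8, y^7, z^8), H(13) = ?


Need i<8, j<7, k<8 with i+j+k=13.
For each i, j ranges over max(0,13-i-7)..min(6,13-i):
  i=0: j in [6,6] -> 1
  i=1: j in [5,6] -> 2
  i=2: j in [4,6] -> 3
  i=3: j in [3,6] -> 4
  i=4: j in [2,6] -> 5
  i=5: j in [1,6] -> 6
  i=6: j in [0,6] -> 7
  i=7: j in [0,6] -> 7
H(13) = 1+2+3+4+5+6+7+7 = 35


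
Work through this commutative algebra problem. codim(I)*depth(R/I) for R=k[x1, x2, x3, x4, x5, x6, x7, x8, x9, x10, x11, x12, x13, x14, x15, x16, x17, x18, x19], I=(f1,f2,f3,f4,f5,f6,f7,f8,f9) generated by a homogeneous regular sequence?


codim=9, depth=dim(R/I)=19-9=10
Product=9*10=90


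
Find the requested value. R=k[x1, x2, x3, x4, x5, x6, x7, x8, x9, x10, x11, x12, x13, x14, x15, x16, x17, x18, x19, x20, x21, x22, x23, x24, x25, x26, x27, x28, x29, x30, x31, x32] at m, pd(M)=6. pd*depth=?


pd+depth=32
depth=32-6=26
pd*depth=6*26=156


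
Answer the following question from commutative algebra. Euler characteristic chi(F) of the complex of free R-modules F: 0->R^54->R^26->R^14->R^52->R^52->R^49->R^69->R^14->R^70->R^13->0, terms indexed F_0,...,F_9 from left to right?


chi = sum (-1)^i * rank:
(-1)^0*54=54
(-1)^1*26=-26
(-1)^2*14=14
(-1)^3*52=-52
(-1)^4*52=52
(-1)^5*49=-49
(-1)^6*69=69
(-1)^7*14=-14
(-1)^8*70=70
(-1)^9*13=-13
chi=105


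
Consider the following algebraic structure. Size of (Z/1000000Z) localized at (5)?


5-primary part: 1000000=5^6*64
Size=5^6=15625


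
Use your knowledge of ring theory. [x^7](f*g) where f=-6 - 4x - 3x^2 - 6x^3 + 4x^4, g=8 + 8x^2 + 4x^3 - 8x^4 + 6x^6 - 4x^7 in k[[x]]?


[x^7] = sum a_i*b_j, i+j=7
  -6*-4=24
  -4*6=-24
  -6*-8=48
  4*4=16
Sum=64


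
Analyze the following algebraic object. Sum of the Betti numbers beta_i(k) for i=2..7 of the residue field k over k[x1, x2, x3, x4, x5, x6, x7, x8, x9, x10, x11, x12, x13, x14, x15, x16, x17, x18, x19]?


Koszul resolution: beta_i(k)=C(n,i), n=19
C(19,2)=171, C(19,3)=969, C(19,4)=3876, C(19,5)=11628, C(19,6)=27132, C(19,7)=50388
Sum=94164


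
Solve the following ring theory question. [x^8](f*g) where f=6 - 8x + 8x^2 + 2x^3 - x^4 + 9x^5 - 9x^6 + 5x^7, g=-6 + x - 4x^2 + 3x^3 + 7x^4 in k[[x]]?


[x^8] = sum a_i*b_j, i+j=8
  -1*7=-7
  9*3=27
  -9*-4=36
  5*1=5
Sum=61


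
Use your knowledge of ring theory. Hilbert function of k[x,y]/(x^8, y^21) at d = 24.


k[x,y], I = (x^8, y^21), d = 24
Need i < 8 and d-i < 21.
Range: 4 <= i <= 7.
H(24) = 4


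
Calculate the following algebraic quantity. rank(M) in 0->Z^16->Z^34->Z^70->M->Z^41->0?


Alt sum=0:
(-1)^0*16 + (-1)^1*34 + (-1)^2*70 + (-1)^3*? + (-1)^4*41=0
rank(M)=93


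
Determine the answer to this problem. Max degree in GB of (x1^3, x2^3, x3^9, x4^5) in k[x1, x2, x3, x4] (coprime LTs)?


Pure powers, coprime LTs => already GB.
Degrees: 3, 3, 9, 5
Max=9


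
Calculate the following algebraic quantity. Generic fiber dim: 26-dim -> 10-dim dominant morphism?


dim(fiber)=dim(X)-dim(Y)=26-10=16


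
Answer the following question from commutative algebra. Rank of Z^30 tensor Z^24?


rank(M(x)N) = rank(M)*rank(N)
30*24 = 720


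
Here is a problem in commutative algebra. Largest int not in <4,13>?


gcd(4,13)=1 => F=ab-a-b=4*13-4-13=52-17=35


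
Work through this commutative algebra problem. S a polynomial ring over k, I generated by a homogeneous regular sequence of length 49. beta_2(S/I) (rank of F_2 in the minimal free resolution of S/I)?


Regular sequence => Koszul complex is the minimal free resolution.
Syz_1 minimally generated by Koszul relations f_i*e_j - f_j*e_i (i<j): mu(Syz_1) = beta_2 = C(m,2) = m(m-1)/2
m=49
49*48/2 = 1176


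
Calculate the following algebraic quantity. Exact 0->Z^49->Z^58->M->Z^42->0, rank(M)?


Alt sum=0:
(-1)^0*49 + (-1)^1*58 + (-1)^2*? + (-1)^3*42=0
rank(M)=51


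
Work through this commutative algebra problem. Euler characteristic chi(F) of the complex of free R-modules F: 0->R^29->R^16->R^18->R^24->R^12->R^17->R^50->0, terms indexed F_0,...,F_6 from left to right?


chi = sum (-1)^i * rank:
(-1)^0*29=29
(-1)^1*16=-16
(-1)^2*18=18
(-1)^3*24=-24
(-1)^4*12=12
(-1)^5*17=-17
(-1)^6*50=50
chi=52


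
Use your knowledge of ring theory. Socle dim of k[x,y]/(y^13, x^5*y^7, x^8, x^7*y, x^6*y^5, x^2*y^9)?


Socle = ann(m) = span of standard monomials u with x*u, y*u in I (staircase corners).
Minimal generators: x^8, x^7*y, x^6*y^5, x^5*y^7, x^2*y^9, y^13
Corners: xy^12, x^4y^8, x^5y^6, x^6y^4, x^7
Socle dim=5


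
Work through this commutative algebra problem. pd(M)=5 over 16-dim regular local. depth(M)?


pd+depth=depth(R)=16
depth=16-5=11


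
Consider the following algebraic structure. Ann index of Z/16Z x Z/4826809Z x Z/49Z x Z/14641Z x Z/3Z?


Exponent = lcm of the cyclic orders; pairwise coprime => product.
2^4*13^6*7^2*11^4*3^1=16*4826809*49*14641*3=166214218458288


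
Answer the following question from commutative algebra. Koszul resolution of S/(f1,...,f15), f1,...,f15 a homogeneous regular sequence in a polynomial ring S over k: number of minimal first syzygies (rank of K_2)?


Regular sequence => Koszul complex is the minimal free resolution.
Syz_1 minimally generated by Koszul relations f_i*e_j - f_j*e_i (i<j): mu(Syz_1) = beta_2 = C(m,2) = m(m-1)/2
m=15
15*14/2 = 105


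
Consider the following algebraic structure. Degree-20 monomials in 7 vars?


C(d+n-1,n-1)=C(26,6)=230230


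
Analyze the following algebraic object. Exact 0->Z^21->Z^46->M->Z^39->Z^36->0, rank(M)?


Alt sum=0:
(-1)^0*21 + (-1)^1*46 + (-1)^2*? + (-1)^3*39 + (-1)^4*36=0
rank(M)=28


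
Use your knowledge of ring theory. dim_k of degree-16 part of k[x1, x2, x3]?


C(d+n-1,n-1)=C(18,2)=153


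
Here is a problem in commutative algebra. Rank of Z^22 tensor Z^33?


rank(M(x)N) = rank(M)*rank(N)
22*33 = 726


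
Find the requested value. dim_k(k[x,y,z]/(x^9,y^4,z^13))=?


Basis: x^iy^jz^k, i<9,j<4,k<13
9*4*13=468


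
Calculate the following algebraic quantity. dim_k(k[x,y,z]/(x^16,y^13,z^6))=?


Basis: x^iy^jz^k, i<16,j<13,k<6
16*13*6=1248


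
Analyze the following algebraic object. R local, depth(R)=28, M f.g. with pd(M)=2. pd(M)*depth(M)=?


pd+depth=28
depth=28-2=26
pd*depth=2*26=52


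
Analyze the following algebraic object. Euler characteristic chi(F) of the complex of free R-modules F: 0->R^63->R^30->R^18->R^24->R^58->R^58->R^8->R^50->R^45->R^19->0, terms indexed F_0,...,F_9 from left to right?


chi = sum (-1)^i * rank:
(-1)^0*63=63
(-1)^1*30=-30
(-1)^2*18=18
(-1)^3*24=-24
(-1)^4*58=58
(-1)^5*58=-58
(-1)^6*8=8
(-1)^7*50=-50
(-1)^8*45=45
(-1)^9*19=-19
chi=11


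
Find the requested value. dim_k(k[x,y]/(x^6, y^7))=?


Basis: x^i*y^j, i<6, j<7
6*7=42


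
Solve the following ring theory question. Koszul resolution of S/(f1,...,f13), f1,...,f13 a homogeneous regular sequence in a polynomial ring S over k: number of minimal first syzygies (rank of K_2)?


Regular sequence => Koszul complex is the minimal free resolution.
Syz_1 minimally generated by Koszul relations f_i*e_j - f_j*e_i (i<j): mu(Syz_1) = beta_2 = C(m,2) = m(m-1)/2
m=13
13*12/2 = 78


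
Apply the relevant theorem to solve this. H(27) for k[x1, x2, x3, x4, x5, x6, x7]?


C(d+n-1,n-1)=C(33,6)=1107568


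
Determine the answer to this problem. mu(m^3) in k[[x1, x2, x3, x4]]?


C(n+d-1,d)=C(6,3)=20


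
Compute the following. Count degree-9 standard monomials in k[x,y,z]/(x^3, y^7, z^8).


Need i<3, j<7, k<8 with i+j+k=9.
For each i, j ranges over max(0,9-i-7)..min(6,9-i):
  i=0: j in [2,6] -> 5
  i=1: j in [1,6] -> 6
  i=2: j in [0,6] -> 7
H(9) = 5+6+7 = 18


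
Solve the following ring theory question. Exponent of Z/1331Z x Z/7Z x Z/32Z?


Exponent = lcm of the cyclic orders; pairwise coprime => product.
11^3*7^1*2^5=1331*7*32=298144


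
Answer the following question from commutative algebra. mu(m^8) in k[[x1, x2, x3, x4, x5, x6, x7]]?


C(n+d-1,d)=C(14,8)=3003


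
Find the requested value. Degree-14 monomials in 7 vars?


C(d+n-1,n-1)=C(20,6)=38760


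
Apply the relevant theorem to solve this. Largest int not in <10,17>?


gcd(10,17)=1 => F=ab-a-b=10*17-10-17=170-27=143


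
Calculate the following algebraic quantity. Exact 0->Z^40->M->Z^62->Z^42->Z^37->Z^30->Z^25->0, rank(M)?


Alt sum=0:
(-1)^0*40 + (-1)^1*? + (-1)^2*62 + (-1)^3*42 + (-1)^4*37 + (-1)^5*30 + (-1)^6*25=0
rank(M)=92


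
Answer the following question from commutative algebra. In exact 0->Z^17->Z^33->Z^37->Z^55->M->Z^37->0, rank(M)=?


Alt sum=0:
(-1)^0*17 + (-1)^1*33 + (-1)^2*37 + (-1)^3*55 + (-1)^4*? + (-1)^5*37=0
rank(M)=71


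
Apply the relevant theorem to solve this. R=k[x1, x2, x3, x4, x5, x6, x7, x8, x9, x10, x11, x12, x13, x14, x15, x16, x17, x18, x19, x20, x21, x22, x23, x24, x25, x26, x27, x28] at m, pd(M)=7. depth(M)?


pd+depth=depth(R)=28
depth=28-7=21


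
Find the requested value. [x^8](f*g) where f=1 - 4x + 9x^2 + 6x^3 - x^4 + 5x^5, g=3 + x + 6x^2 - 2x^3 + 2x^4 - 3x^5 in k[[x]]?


[x^8] = sum a_i*b_j, i+j=8
  6*-3=-18
  -1*2=-2
  5*-2=-10
Sum=-30


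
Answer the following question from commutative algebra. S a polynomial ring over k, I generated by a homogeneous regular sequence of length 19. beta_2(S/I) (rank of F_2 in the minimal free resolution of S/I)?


Regular sequence => Koszul complex is the minimal free resolution.
Syz_1 minimally generated by Koszul relations f_i*e_j - f_j*e_i (i<j): mu(Syz_1) = beta_2 = C(m,2) = m(m-1)/2
m=19
19*18/2 = 171


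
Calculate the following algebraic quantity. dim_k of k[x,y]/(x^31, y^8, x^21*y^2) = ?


k[x,y]/I, I = (x^31, y^8, x^21*y^2)
Rect: 31x8=248. Corner: (31-21)x(8-2)=60.
dim = 248-60 = 188


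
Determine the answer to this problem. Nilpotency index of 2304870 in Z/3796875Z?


2304870^k mod 3796875:
k=1: 2304870
k=2: 1482525
k=3: 3162375
k=4: 2328750
k=5: 2278125
k=6: 0
First zero at k = 6


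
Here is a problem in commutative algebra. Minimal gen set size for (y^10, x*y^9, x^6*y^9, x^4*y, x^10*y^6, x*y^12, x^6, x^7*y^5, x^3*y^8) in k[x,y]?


Remove redundant (divisible by others).
x*y^12 redundant.
x^7*y^5 redundant.
x^6*y^9 redundant.
x^10*y^6 redundant.
Min: x^6, x^4*y, x^3*y^8, x*y^9, y^10
Count=5


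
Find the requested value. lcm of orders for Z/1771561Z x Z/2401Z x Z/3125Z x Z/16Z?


Exponent = lcm of the cyclic orders; pairwise coprime => product.
11^6*7^4*5^5*2^4=1771561*2401*3125*16=212675898050000


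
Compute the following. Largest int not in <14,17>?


gcd(14,17)=1 => F=ab-a-b=14*17-14-17=238-31=207


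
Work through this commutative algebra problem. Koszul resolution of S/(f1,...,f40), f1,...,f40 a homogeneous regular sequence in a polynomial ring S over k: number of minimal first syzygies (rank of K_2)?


Regular sequence => Koszul complex is the minimal free resolution.
Syz_1 minimally generated by Koszul relations f_i*e_j - f_j*e_i (i<j): mu(Syz_1) = beta_2 = C(m,2) = m(m-1)/2
m=40
40*39/2 = 780


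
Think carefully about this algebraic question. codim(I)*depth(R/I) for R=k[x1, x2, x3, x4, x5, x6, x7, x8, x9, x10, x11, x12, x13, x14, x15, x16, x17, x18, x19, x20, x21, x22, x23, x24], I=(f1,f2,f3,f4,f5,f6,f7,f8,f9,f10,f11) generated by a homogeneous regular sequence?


codim=11, depth=dim(R/I)=24-11=13
Product=11*13=143


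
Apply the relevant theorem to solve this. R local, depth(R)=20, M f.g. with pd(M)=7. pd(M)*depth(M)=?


pd+depth=20
depth=20-7=13
pd*depth=7*13=91


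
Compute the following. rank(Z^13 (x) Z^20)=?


rank(M(x)N) = rank(M)*rank(N)
13*20 = 260


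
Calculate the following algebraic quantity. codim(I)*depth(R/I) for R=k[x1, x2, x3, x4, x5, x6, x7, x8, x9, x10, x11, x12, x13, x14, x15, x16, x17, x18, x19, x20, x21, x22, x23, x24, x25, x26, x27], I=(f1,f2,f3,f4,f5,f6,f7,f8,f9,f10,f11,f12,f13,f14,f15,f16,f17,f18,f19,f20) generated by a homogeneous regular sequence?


codim=20, depth=dim(R/I)=27-20=7
Product=20*7=140


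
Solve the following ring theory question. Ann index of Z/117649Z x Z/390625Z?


Exponent = lcm of the cyclic orders; pairwise coprime => product.
7^6*5^8=117649*390625=45956640625


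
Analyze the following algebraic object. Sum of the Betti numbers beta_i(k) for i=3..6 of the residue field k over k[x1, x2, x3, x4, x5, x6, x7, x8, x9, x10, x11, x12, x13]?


Koszul resolution: beta_i(k)=C(n,i), n=13
C(13,3)=286, C(13,4)=715, C(13,5)=1287, C(13,6)=1716
Sum=4004


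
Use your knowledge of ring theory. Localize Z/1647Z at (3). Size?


3-primary part: 1647=3^3*61
Size=3^3=27


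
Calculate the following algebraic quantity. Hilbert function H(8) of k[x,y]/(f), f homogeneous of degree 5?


H(t)=d for t>=d-1.
d=5, t=8
H(8)=5


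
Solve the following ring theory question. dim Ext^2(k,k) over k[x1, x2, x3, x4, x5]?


C(n,i)=C(5,2)=10


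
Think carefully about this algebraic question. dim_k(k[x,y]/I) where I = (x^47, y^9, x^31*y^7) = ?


k[x,y]/I, I = (x^47, y^9, x^31*y^7)
Rect: 47x9=423. Corner: (47-31)x(9-7)=32.
dim = 423-32 = 391


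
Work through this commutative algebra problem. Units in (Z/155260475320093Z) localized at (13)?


Local ring = Z/10604499373Z.
phi(10604499373) = 13^8*(13-1) = 9788768652


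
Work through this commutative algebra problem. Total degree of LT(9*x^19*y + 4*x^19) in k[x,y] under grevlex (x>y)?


LT: 9*x^19*y
deg_x=19, deg_y=1
Total=19+1=20


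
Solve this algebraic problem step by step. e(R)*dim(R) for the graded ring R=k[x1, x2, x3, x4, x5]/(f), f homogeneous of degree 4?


e(R)=deg(f)=4, dim(R)=5-1=4
e*dim=4*4=16


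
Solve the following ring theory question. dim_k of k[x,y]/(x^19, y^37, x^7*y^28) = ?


k[x,y]/I, I = (x^19, y^37, x^7*y^28)
Rect: 19x37=703. Corner: (19-7)x(37-28)=108.
dim = 703-108 = 595


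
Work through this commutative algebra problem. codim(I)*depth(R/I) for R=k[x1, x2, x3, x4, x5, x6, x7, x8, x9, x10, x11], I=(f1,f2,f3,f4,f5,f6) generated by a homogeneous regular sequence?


codim=6, depth=dim(R/I)=11-6=5
Product=6*5=30


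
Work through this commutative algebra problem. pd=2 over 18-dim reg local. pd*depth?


pd+depth=18
depth=18-2=16
pd*depth=2*16=32


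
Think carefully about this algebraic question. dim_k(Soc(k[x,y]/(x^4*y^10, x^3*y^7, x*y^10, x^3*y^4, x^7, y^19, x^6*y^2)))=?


Socle = ann(m) = span of standard monomials u with x*u, y*u in I (staircase corners).
Redundant generators: x^3*y^7, x^4*y^10
Minimal generators: x^7, x^6*y^2, x^3*y^4, x*y^10, y^19
Corners: y^18, x^2y^9, x^5y^3, x^6y
Socle dim=4


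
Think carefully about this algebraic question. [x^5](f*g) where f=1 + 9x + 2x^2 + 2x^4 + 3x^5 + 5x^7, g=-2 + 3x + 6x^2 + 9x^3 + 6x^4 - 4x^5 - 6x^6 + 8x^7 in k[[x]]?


[x^5] = sum a_i*b_j, i+j=5
  1*-4=-4
  9*6=54
  2*9=18
  2*3=6
  3*-2=-6
Sum=68


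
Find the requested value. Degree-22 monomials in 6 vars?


C(d+n-1,n-1)=C(27,5)=80730


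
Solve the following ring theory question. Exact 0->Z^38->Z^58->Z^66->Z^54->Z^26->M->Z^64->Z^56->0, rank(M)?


Alt sum=0:
(-1)^0*38 + (-1)^1*58 + (-1)^2*66 + (-1)^3*54 + (-1)^4*26 + (-1)^5*? + (-1)^6*64 + (-1)^7*56=0
rank(M)=26


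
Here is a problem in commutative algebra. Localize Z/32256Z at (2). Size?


2-primary part: 32256=2^9*63
Size=2^9=512


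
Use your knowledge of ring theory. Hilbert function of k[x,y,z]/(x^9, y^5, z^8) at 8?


Need i<9, j<5, k<8 with i+j+k=8.
For each i, j ranges over max(0,8-i-7)..min(4,8-i):
  i=0: j in [1,4] -> 4
  i=1: j in [0,4] -> 5
  i=2: j in [0,4] -> 5
  i=3: j in [0,4] -> 5
  i=4: j in [0,4] -> 5
  i=5: j in [0,3] -> 4
  i=6: j in [0,2] -> 3
  i=7: j in [0,1] -> 2
  i=8: j in [0,0] -> 1
H(8) = 4+5+5+5+5+4+3+2+1 = 34


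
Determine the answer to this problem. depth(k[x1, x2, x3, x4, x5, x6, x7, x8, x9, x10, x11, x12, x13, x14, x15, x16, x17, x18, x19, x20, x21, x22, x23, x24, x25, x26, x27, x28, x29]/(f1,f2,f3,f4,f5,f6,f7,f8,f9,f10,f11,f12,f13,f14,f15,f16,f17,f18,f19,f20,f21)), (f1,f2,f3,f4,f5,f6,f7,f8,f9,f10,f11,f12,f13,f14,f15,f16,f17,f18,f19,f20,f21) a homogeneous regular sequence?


depth(R)=29
depth(R/I)=29-21=8


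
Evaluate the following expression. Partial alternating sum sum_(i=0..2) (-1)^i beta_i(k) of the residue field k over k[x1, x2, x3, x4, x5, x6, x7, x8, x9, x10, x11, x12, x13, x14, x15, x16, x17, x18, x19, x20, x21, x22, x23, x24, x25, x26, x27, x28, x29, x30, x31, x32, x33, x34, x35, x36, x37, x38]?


Koszul resolution: beta_i(k)=C(n,i), n=38
sum_(i=0..p) (-1)^i C(n,i) = (-1)^p C(n-1,p)
(-1)^2*C(37,2) = (-1)^2*666 = 666


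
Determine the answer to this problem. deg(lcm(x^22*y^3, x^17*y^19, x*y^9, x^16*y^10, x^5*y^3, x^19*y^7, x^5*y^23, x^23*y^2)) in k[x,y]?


lcm = componentwise max:
x: max(22,17,1,16,5,19,5,23)=23
y: max(3,19,9,10,3,7,23,2)=23
Total=23+23=46


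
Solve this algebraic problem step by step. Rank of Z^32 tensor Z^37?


rank(M(x)N) = rank(M)*rank(N)
32*37 = 1184


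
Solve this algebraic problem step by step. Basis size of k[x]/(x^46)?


Basis: 1,x,...,x^45
dim=46


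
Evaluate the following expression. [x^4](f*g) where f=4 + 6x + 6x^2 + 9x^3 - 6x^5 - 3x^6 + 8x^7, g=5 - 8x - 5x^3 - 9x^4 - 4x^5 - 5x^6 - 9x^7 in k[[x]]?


[x^4] = sum a_i*b_j, i+j=4
  4*-9=-36
  6*-5=-30
  9*-8=-72
Sum=-138


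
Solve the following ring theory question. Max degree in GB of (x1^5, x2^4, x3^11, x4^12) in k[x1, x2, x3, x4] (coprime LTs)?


Pure powers, coprime LTs => already GB.
Degrees: 5, 4, 11, 12
Max=12


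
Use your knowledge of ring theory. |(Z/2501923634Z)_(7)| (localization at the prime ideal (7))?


7-primary part: 2501923634=7^9*62
Size=7^9=40353607


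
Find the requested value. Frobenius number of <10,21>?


gcd(10,21)=1 => F=ab-a-b=10*21-10-21=210-31=179


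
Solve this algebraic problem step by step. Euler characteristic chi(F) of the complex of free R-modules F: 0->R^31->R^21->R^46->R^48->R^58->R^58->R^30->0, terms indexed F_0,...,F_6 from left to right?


chi = sum (-1)^i * rank:
(-1)^0*31=31
(-1)^1*21=-21
(-1)^2*46=46
(-1)^3*48=-48
(-1)^4*58=58
(-1)^5*58=-58
(-1)^6*30=30
chi=38


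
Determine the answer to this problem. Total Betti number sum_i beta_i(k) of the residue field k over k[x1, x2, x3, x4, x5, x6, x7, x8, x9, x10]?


Koszul resolution: beta_i(k)=C(n,i), n=10
sum_i C(10,i) = 2^10 = 1024


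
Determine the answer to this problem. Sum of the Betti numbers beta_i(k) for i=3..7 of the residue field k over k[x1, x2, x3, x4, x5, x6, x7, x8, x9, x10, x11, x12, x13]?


Koszul resolution: beta_i(k)=C(n,i), n=13
C(13,3)=286, C(13,4)=715, C(13,5)=1287, C(13,6)=1716, C(13,7)=1716
Sum=5720


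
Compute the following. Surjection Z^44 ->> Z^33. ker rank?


rank(ker) = 44-33 = 11


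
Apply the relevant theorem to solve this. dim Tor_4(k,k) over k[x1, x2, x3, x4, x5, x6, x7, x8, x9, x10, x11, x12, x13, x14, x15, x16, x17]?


Koszul: C(n,i)=C(17,4)=2380


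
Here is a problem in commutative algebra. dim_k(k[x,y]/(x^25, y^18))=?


Basis: x^i*y^j, i<25, j<18
25*18=450


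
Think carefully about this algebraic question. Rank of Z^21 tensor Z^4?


rank(M(x)N) = rank(M)*rank(N)
21*4 = 84


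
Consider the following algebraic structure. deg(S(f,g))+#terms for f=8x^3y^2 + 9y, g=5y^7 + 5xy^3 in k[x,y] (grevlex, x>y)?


LT(f)=8x^3y^2, LT(g)=5y^7
lcm(LM)=x^3y^7
S(f,g) (scaled by 40 to clear denominators) = 5y^5*f - 8x^3*g = -40x^4y^3 + 45y^6
2 terms, deg 7.
7+2=9


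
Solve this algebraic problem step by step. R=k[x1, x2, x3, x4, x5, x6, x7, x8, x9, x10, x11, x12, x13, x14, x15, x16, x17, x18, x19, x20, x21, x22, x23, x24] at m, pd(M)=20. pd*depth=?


pd+depth=24
depth=24-20=4
pd*depth=20*4=80


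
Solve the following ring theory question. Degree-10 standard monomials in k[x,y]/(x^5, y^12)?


k[x,y], I = (x^5, y^12), d = 10
Need i < 5 and d-i < 12.
Range: 0 <= i <= 4.
H(10) = 5


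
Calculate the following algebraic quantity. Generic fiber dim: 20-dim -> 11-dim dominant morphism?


dim(fiber)=dim(X)-dim(Y)=20-11=9


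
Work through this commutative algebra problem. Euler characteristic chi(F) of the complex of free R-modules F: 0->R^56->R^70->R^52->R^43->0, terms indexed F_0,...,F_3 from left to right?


chi = sum (-1)^i * rank:
(-1)^0*56=56
(-1)^1*70=-70
(-1)^2*52=52
(-1)^3*43=-43
chi=-5


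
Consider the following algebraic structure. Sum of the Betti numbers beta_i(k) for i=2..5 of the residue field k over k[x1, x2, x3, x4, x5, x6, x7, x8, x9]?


Koszul resolution: beta_i(k)=C(n,i), n=9
C(9,2)=36, C(9,3)=84, C(9,4)=126, C(9,5)=126
Sum=372


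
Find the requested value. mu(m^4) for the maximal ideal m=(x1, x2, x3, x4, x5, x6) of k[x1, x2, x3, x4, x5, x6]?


Graded Nakayama: mu(m^d) = dim_k (m^d/m^(d+1)) = #degree-4 monomials in 6 vars
C(n+d-1,d)=C(9,4)=126


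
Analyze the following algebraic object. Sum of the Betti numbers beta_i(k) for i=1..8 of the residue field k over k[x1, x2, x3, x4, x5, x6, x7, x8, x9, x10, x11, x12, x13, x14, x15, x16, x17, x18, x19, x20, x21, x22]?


Koszul resolution: beta_i(k)=C(n,i), n=22
C(22,1)=22, C(22,2)=231, C(22,3)=1540, C(22,4)=7315, C(22,5)=26334, C(22,6)=74613, C(22,7)=170544, C(22,8)=319770
Sum=600369


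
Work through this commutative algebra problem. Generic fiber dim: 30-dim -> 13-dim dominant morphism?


dim(fiber)=dim(X)-dim(Y)=30-13=17


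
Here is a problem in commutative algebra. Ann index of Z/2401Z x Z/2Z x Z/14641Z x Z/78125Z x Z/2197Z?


Exponent = lcm of the cyclic orders; pairwise coprime => product.
7^4*2^1*11^4*5^7*13^3=2401*2*14641*78125*2197=12067379855781250


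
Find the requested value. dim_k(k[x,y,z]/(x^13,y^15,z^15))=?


Basis: x^iy^jz^k, i<13,j<15,k<15
13*15*15=2925


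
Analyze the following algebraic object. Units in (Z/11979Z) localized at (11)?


Local ring = Z/1331Z.
phi(1331) = 11^2*(11-1) = 1210


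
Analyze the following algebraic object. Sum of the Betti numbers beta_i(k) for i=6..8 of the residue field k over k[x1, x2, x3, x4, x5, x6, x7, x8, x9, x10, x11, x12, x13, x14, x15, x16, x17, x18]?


Koszul resolution: beta_i(k)=C(n,i), n=18
C(18,6)=18564, C(18,7)=31824, C(18,8)=43758
Sum=94146


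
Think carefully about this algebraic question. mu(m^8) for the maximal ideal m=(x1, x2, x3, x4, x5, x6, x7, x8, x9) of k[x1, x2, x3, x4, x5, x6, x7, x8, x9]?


Graded Nakayama: mu(m^d) = dim_k (m^d/m^(d+1)) = #degree-8 monomials in 9 vars
C(n+d-1,d)=C(16,8)=12870


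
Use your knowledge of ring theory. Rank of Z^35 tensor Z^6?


rank(M(x)N) = rank(M)*rank(N)
35*6 = 210


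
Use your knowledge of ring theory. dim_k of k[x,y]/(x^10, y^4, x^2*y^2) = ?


k[x,y]/I, I = (x^10, y^4, x^2*y^2)
Rect: 10x4=40. Corner: (10-2)x(4-2)=16.
dim = 40-16 = 24


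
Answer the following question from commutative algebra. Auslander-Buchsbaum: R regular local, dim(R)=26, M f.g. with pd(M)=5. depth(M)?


pd+depth=depth(R)=26
depth=26-5=21


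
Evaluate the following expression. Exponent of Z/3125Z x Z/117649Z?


Exponent = lcm of the cyclic orders; pairwise coprime => product.
5^5*7^6=3125*117649=367653125


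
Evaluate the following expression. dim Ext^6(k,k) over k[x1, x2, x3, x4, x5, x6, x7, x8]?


C(n,i)=C(8,6)=28


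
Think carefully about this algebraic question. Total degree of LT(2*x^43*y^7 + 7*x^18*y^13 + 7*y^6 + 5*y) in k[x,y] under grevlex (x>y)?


LT: 2*x^43*y^7
deg_x=43, deg_y=7
Total=43+7=50


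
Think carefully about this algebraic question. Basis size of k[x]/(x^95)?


Basis: 1,x,...,x^94
dim=95


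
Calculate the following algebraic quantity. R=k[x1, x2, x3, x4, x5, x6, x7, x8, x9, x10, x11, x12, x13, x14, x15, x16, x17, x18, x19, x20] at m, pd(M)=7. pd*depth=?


pd+depth=20
depth=20-7=13
pd*depth=7*13=91


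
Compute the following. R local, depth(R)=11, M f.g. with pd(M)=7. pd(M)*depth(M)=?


pd+depth=11
depth=11-7=4
pd*depth=7*4=28


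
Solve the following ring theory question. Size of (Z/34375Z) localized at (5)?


5-primary part: 34375=5^5*11
Size=5^5=3125


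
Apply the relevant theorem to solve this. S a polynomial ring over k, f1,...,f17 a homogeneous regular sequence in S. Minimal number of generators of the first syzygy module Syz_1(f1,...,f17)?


Regular sequence => Koszul complex is the minimal free resolution.
Syz_1 minimally generated by Koszul relations f_i*e_j - f_j*e_i (i<j): mu(Syz_1) = beta_2 = C(m,2) = m(m-1)/2
m=17
17*16/2 = 136


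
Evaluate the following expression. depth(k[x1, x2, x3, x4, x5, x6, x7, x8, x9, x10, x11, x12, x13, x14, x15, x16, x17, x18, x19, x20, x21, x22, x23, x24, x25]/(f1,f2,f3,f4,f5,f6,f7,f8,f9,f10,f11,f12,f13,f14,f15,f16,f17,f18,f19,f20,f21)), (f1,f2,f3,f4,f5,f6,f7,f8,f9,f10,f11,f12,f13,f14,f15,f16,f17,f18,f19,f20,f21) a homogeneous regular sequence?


depth(R)=25
depth(R/I)=25-21=4


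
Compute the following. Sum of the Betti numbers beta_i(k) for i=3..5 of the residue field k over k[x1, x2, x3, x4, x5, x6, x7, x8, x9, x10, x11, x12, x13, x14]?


Koszul resolution: beta_i(k)=C(n,i), n=14
C(14,3)=364, C(14,4)=1001, C(14,5)=2002
Sum=3367


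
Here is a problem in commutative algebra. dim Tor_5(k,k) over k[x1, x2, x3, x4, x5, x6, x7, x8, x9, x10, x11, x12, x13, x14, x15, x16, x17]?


Koszul: C(n,i)=C(17,5)=6188


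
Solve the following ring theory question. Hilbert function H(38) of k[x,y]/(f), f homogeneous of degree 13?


H(t)=d for t>=d-1.
d=13, t=38
H(38)=13


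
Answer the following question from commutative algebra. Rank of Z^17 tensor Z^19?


rank(M(x)N) = rank(M)*rank(N)
17*19 = 323


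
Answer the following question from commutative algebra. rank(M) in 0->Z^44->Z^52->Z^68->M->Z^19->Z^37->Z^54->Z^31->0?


Alt sum=0:
(-1)^0*44 + (-1)^1*52 + (-1)^2*68 + (-1)^3*? + (-1)^4*19 + (-1)^5*37 + (-1)^6*54 + (-1)^7*31=0
rank(M)=65


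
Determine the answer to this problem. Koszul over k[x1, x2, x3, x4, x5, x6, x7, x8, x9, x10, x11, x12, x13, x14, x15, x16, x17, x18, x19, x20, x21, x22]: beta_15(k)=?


C(n,i)=C(22,15)=170544


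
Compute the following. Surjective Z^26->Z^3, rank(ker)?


rank(ker) = 26-3 = 23


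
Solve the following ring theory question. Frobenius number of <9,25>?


gcd(9,25)=1 => F=ab-a-b=9*25-9-25=225-34=191


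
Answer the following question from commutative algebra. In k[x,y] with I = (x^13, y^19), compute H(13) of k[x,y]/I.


k[x,y], I = (x^13, y^19), d = 13
Need i < 13 and d-i < 19.
Range: 0 <= i <= 12.
H(13) = 13


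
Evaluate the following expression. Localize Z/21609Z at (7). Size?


7-primary part: 21609=7^4*9
Size=7^4=2401


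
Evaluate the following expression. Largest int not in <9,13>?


gcd(9,13)=1 => F=ab-a-b=9*13-9-13=117-22=95


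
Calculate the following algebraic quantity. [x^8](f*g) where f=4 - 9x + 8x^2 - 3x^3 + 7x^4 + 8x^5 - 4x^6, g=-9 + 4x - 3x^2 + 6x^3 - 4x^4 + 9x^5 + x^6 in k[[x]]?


[x^8] = sum a_i*b_j, i+j=8
  8*1=8
  -3*9=-27
  7*-4=-28
  8*6=48
  -4*-3=12
Sum=13


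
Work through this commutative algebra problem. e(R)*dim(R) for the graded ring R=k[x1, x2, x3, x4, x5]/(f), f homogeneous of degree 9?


e(R)=deg(f)=9, dim(R)=5-1=4
e*dim=9*4=36


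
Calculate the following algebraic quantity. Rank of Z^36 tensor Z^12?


rank(M(x)N) = rank(M)*rank(N)
36*12 = 432


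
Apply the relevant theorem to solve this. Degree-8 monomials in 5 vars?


C(d+n-1,n-1)=C(12,4)=495


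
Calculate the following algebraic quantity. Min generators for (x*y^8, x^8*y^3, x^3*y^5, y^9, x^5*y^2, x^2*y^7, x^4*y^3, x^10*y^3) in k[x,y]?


Remove redundant (divisible by others).
x^8*y^3 redundant.
x^10*y^3 redundant.
Min: x^5*y^2, x^4*y^3, x^3*y^5, x^2*y^7, x*y^8, y^9
Count=6


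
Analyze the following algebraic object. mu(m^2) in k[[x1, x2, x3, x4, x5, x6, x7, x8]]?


C(n+d-1,d)=C(9,2)=36


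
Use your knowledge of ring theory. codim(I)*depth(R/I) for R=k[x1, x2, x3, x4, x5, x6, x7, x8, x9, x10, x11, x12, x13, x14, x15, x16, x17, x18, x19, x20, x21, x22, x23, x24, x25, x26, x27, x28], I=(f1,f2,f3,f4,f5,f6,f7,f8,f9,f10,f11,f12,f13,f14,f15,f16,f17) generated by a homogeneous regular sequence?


codim=17, depth=dim(R/I)=28-17=11
Product=17*11=187


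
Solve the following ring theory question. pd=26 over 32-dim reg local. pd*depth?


pd+depth=32
depth=32-26=6
pd*depth=26*6=156


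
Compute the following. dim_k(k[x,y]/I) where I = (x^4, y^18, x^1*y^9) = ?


k[x,y]/I, I = (x^4, y^18, x^1*y^9)
Rect: 4x18=72. Corner: (4-1)x(18-9)=27.
dim = 72-27 = 45


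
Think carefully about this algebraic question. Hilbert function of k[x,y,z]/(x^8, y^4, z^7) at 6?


Need i<8, j<4, k<7 with i+j+k=6.
For each i, j ranges over max(0,6-i-6)..min(3,6-i):
  i=0: j in [0,3] -> 4
  i=1: j in [0,3] -> 4
  i=2: j in [0,3] -> 4
  i=3: j in [0,3] -> 4
  i=4: j in [0,2] -> 3
  i=5: j in [0,1] -> 2
  i=6: j in [0,0] -> 1
H(6) = 4+4+4+4+3+2+1 = 22


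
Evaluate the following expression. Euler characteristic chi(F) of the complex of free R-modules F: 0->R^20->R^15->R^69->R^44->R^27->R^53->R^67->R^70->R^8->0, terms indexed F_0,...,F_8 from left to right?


chi = sum (-1)^i * rank:
(-1)^0*20=20
(-1)^1*15=-15
(-1)^2*69=69
(-1)^3*44=-44
(-1)^4*27=27
(-1)^5*53=-53
(-1)^6*67=67
(-1)^7*70=-70
(-1)^8*8=8
chi=9


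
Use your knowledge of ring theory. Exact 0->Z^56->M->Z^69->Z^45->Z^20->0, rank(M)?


Alt sum=0:
(-1)^0*56 + (-1)^1*? + (-1)^2*69 + (-1)^3*45 + (-1)^4*20=0
rank(M)=100


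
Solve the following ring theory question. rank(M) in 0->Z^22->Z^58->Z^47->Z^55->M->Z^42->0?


Alt sum=0:
(-1)^0*22 + (-1)^1*58 + (-1)^2*47 + (-1)^3*55 + (-1)^4*? + (-1)^5*42=0
rank(M)=86


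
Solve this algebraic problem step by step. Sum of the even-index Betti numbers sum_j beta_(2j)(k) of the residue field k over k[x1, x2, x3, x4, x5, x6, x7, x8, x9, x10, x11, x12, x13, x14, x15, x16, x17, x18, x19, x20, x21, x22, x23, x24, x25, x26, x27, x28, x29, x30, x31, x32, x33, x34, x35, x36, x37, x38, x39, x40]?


Koszul resolution: beta_i(k)=C(n,i), n=40
sum_even C(40,i) = 2^(n-1) = 2^39 = 549755813888


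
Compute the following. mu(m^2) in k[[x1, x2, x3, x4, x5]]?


C(n+d-1,d)=C(6,2)=15


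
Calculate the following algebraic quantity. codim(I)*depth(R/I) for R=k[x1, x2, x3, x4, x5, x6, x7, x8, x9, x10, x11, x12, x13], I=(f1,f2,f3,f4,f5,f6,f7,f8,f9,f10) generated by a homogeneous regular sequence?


codim=10, depth=dim(R/I)=13-10=3
Product=10*3=30


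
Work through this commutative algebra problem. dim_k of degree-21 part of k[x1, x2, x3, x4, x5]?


C(d+n-1,n-1)=C(25,4)=12650


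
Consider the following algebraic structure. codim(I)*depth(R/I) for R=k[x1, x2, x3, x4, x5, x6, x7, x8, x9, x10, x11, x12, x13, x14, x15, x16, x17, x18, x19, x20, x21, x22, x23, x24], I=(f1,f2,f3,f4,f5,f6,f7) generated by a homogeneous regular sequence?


codim=7, depth=dim(R/I)=24-7=17
Product=7*17=119


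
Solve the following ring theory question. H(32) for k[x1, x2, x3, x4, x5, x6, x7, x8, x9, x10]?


C(d+n-1,n-1)=C(41,9)=350343565


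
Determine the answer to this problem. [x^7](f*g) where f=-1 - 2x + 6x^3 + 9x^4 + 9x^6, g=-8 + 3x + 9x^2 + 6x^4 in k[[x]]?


[x^7] = sum a_i*b_j, i+j=7
  6*6=36
  9*3=27
Sum=63


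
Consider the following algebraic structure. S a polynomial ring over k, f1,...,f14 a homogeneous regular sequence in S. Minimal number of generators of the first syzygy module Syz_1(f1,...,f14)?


Regular sequence => Koszul complex is the minimal free resolution.
Syz_1 minimally generated by Koszul relations f_i*e_j - f_j*e_i (i<j): mu(Syz_1) = beta_2 = C(m,2) = m(m-1)/2
m=14
14*13/2 = 91


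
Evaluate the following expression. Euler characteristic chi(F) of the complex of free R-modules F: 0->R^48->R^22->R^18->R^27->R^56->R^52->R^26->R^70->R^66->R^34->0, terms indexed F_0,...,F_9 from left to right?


chi = sum (-1)^i * rank:
(-1)^0*48=48
(-1)^1*22=-22
(-1)^2*18=18
(-1)^3*27=-27
(-1)^4*56=56
(-1)^5*52=-52
(-1)^6*26=26
(-1)^7*70=-70
(-1)^8*66=66
(-1)^9*34=-34
chi=9


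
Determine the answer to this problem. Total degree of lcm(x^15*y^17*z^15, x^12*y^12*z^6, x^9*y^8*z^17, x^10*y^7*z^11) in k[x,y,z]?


lcm = componentwise max:
x: max(15,12,9,10)=15
y: max(17,12,8,7)=17
z: max(15,6,17,11)=17
Total=15+17+17=49
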